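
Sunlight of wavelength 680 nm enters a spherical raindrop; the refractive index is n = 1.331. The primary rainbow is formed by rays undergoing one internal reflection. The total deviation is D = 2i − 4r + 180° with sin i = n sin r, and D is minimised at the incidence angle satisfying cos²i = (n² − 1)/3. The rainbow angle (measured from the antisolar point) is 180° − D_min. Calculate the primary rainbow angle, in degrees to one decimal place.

cos²i = (1.77156 − 1)/3 = 0.25719; i = arccos(0.50714) = 59.527°.
sin r = sin 59.527°/1.331 = 0.64753; r = 40.356°.
D_min = 2·59.527° − 4·40.356° + 180° = 137.630°.
Rainbow angle = 180° − D_min = 42.370°.

42.4°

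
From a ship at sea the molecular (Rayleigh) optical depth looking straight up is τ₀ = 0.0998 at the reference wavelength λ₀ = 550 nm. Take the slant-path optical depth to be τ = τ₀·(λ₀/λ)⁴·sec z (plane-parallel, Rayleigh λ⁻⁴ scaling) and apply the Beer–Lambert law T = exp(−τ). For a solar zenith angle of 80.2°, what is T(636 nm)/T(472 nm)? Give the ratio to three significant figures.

2.12

Airmass: sec 80.2° = 5.8751.
τ(636 nm) = 0.0998 × (550/636)⁴ × 5.8751 = 0.0998 × 0.5593 × 5.8751 = 0.3279.
τ(472 nm) = 0.0998 × (550/472)⁴ × 5.8751 = 0.0998 × 1.8437 × 5.8751 = 1.0810.
T(636)/T(472) = exp(τ_B − τ_A) = exp(0.7531) = 2.1235.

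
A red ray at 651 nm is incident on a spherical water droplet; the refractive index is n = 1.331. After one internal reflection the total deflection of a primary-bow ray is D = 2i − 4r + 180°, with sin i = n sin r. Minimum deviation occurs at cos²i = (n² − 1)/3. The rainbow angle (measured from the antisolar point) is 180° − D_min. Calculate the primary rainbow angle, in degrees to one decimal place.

42.4°

cos²i = (1.77156 − 1)/3 = 0.25719; i = arccos(0.50714) = 59.527°.
sin r = sin 59.527°/1.331 = 0.64753; r = 40.356°.
D_min = 2·59.527° − 4·40.356° + 180° = 137.630°.
Rainbow angle = 180° − D_min = 42.370°.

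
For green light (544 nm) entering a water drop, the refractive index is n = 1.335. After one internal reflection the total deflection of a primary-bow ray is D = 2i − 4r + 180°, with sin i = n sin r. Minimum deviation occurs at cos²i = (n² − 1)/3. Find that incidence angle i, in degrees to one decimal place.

59.3°

cos²i = (1.335² − 1)/3 = (1.78222 − 1)/3 = 0.26074.
cos i = 0.51063, so i = 59.294°.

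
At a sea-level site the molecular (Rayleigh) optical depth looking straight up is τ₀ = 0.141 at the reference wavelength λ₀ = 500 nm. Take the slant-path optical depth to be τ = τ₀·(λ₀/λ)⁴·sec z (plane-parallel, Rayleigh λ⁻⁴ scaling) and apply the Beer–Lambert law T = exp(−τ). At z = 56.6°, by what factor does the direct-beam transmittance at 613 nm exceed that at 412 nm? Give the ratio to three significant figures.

Airmass: sec 56.6° = 1.8166.
τ(613 nm) = 0.141 × (500/613)⁴ × 1.8166 = 0.141 × 0.4426 × 1.8166 = 0.1134.
τ(412 nm) = 0.141 × (500/412)⁴ × 1.8166 = 0.141 × 2.1692 × 1.8166 = 0.5556.
T(613)/T(412) = exp(τ_B − τ_A) = exp(0.4422) = 1.5562.

1.56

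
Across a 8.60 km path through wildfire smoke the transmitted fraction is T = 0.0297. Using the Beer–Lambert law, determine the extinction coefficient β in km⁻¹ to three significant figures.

0.409 km⁻¹

Beer–Lambert: T = exp(−βL) ⇒ β = −ln(T)/L = −ln(0.0297)/8.60 = 3.5166/8.60 = 0.4089 km⁻¹.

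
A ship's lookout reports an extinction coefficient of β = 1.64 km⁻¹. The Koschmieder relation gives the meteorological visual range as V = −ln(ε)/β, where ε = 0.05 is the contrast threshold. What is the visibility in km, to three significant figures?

1.83 km

V = −ln(0.05) / 1.64 = 2.996 / 1.64 = 1.8267 km.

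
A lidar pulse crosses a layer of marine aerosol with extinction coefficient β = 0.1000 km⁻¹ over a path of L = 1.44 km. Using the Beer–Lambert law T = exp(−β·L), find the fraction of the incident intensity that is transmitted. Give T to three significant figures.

0.866

τ = β·L = 0.1000 × 1.44 = 0.1440.
T = exp(−0.1440) = 0.8659.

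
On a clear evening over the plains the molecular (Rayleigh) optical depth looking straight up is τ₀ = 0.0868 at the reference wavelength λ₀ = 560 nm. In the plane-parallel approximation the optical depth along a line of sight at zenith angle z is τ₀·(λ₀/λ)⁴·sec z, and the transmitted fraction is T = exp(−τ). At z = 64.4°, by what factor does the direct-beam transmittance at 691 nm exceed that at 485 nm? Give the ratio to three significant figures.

Airmass: sec 64.4° = 2.3144.
τ(691 nm) = 0.0868 × (560/691)⁴ × 2.3144 = 0.0868 × 0.4314 × 2.3144 = 0.0867.
τ(485 nm) = 0.0868 × (560/485)⁴ × 2.3144 = 0.0868 × 1.7774 × 2.3144 = 0.3571.
T(691)/T(485) = exp(τ_B − τ_A) = exp(0.2704) = 1.3105.

1.31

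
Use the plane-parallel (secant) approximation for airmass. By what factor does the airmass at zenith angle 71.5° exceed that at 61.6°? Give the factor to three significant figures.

X(71.5°)/X(61.6°) = sec 71.5° / sec 61.6° = cos 61.6° / cos 71.5° = 0.4756/0.3173 = 1.4990.

1.50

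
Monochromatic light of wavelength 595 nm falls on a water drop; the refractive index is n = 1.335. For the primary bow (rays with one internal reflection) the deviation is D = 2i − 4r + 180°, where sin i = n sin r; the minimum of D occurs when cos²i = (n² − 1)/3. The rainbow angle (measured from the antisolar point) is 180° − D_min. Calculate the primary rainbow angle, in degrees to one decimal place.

41.8°

cos²i = (1.78222 − 1)/3 = 0.26074; i = arccos(0.51063) = 59.294°.
sin r = sin 59.294°/1.335 = 0.64405; r = 40.094°.
D_min = 2·59.294° − 4·40.094° + 180° = 138.212°.
Rainbow angle = 180° − D_min = 41.788°.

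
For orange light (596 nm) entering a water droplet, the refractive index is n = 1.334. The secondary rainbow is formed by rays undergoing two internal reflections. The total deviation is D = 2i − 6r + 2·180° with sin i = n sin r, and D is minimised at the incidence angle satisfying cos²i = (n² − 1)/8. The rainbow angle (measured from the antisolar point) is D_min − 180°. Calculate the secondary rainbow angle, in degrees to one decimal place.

cos²i = (1.77956 − 1)/8 = 0.09744; i = arccos(0.31216) = 71.810°.
sin r = sin 71.810°/1.334 = 0.71217; r = 45.411°.
D_min = 2·71.810° − 6·45.411° + 360° = 231.153°.
Rainbow angle = D_min − 180° = 51.153°.

51.2°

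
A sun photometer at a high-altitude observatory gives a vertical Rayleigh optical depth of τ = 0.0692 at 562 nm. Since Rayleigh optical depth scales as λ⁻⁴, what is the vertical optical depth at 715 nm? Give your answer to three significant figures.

τ(715 nm) = τ(562 nm) × (562/715)⁴ = 0.0692 × (0.7860)⁴ = 0.0692 × 0.3817 = 0.0264.

0.0264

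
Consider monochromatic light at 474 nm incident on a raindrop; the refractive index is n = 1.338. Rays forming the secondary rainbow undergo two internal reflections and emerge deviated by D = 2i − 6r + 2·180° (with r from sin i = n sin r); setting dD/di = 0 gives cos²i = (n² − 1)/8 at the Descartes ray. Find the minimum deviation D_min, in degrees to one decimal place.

cos²i = (1.79024 − 1)/8 = 0.09878; i = arccos(0.31429) = 71.682°.
sin r = sin 71.682°/1.338 = 0.70951; r = 45.195°.
D_min = 2·71.682° − 6·45.195° + 360° = 232.193°.

232.2°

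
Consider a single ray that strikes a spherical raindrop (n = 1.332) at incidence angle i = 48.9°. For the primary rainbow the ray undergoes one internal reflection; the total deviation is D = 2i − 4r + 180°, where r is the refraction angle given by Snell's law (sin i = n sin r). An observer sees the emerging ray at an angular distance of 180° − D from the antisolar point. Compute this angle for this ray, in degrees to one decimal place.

40.0°

sin r = sin 48.9° / 1.332 = 0.7536/1.332 = 0.5657; r = 34.45°.
D = 2·48.9° − 4·34.45° + 180° = 97.80° − 137.81° + 180° = 139.99°.
Angle from antisolar point = 180° − D = 40.01°.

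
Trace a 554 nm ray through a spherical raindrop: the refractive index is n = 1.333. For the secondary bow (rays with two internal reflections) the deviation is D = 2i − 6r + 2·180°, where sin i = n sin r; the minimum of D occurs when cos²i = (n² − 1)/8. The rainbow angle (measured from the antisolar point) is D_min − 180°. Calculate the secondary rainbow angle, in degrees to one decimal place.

cos²i = (1.77689 − 1)/8 = 0.09711; i = arccos(0.31163) = 71.843°.
sin r = sin 71.843°/1.333 = 0.71283; r = 45.466°.
D_min = 2·71.843° − 6·45.466° + 360° = 230.891°.
Rainbow angle = D_min − 180° = 50.891°.

50.9°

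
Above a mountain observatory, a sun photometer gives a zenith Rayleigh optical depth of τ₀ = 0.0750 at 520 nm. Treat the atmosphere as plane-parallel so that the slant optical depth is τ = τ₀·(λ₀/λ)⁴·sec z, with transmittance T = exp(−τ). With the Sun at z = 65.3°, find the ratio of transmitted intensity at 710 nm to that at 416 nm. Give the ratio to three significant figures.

1.47

Airmass: sec 65.3° = 2.3931.
τ(710 nm) = 0.0750 × (520/710)⁴ × 2.3931 = 0.0750 × 0.2877 × 2.3931 = 0.0516.
τ(416 nm) = 0.0750 × (520/416)⁴ × 2.3931 = 0.0750 × 2.4414 × 2.3931 = 0.4382.
T(710)/T(416) = exp(τ_B − τ_A) = exp(0.3865) = 1.4719.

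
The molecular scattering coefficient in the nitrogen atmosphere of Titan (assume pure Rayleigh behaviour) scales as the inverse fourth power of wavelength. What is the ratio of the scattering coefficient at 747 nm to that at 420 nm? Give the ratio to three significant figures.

Rayleigh scattering ∝ λ⁻⁴, so the ratio of coefficients is the inverse fourth power of the wavelength ratio.
σ(747)/σ(420) = (420/747)⁴ = (0.5622)⁴ = 0.09993.

0.0999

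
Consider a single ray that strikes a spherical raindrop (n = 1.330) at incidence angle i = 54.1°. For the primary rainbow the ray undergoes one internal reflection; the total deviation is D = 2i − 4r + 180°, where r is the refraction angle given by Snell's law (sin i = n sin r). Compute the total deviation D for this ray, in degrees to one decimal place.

sin r = sin 54.1° / 1.330 = 0.8100/1.330 = 0.6091; r = 37.52°.
D = 2·54.1° − 4·37.52° + 180° = 108.20° − 150.08° + 180° = 138.12°.

138.1°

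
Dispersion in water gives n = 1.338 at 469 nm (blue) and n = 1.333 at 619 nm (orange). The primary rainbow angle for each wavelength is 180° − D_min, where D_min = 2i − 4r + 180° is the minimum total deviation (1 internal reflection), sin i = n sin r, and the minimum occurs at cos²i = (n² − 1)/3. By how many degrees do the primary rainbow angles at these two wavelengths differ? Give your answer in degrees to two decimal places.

0.72°

At 469 nm (n = 1.338): cos²i = 0.26341 → i = 59.120°, r = 39.899°, D_min = 138.643°, rainbow angle = 41.357°.
At 619 nm (n = 1.333): cos²i = 0.25896 → i = 59.410°, r = 40.225°, D_min = 137.922°, rainbow angle = 42.078°.
Angular width = |41.357° − 42.078°| = 0.722°.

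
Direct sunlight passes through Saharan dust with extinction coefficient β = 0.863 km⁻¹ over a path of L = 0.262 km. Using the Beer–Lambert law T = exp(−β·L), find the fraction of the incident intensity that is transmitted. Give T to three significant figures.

τ = β·L = 0.863 × 0.262 = 0.2261.
T = exp(−0.2261) = 0.7976.

0.798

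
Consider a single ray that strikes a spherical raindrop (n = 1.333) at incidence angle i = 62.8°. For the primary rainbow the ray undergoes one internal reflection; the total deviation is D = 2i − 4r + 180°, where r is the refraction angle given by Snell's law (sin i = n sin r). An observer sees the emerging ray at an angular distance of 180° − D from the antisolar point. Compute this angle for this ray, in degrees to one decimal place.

41.8°

sin r = sin 62.8° / 1.333 = 0.8894/1.333 = 0.6672; r = 41.85°.
D = 2·62.8° − 4·41.85° + 180° = 125.60° − 167.41° + 180° = 138.19°.
Angle from antisolar point = 180° − D = 41.81°.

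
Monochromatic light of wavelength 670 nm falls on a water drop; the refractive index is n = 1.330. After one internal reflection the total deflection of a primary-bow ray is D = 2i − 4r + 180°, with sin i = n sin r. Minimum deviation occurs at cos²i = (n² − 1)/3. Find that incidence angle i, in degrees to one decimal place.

cos²i = (1.330² − 1)/3 = (1.76890 − 1)/3 = 0.25630.
cos i = 0.50626, so i = 59.585°.

59.6°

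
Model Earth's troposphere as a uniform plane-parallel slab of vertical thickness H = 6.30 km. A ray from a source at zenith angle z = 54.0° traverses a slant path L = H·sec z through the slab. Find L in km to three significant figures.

10.7 km

sec z = 1/cos 54.0° = 1.7013.
L = 6.30 × 1.7013 = 10.718 km.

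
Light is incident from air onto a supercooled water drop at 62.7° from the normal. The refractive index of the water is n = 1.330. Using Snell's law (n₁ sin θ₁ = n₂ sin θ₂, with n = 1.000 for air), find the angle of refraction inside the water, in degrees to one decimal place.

Snell: sin θ_r = sin θ_i / n = sin 62.7° / 1.330 = 0.8886 / 1.330 = 0.6681.
θ_r = arcsin(0.6681) = 41.92°.

41.9°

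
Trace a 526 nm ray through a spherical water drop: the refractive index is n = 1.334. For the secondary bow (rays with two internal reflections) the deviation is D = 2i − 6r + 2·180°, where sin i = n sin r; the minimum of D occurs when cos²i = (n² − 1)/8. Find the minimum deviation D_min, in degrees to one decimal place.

cos²i = (1.77956 − 1)/8 = 0.09744; i = arccos(0.31216) = 71.810°.
sin r = sin 71.810°/1.334 = 0.71217; r = 45.411°.
D_min = 2·71.810° − 6·45.411° + 360° = 231.153°.

231.2°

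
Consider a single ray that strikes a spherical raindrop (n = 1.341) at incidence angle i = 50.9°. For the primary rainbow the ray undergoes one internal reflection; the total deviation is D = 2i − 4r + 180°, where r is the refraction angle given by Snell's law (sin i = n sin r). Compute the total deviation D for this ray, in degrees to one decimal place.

140.4°

sin r = sin 50.9° / 1.341 = 0.7760/1.341 = 0.5787; r = 35.36°.
D = 2·50.9° − 4·35.36° + 180° = 101.80° − 141.44° + 180° = 140.36°.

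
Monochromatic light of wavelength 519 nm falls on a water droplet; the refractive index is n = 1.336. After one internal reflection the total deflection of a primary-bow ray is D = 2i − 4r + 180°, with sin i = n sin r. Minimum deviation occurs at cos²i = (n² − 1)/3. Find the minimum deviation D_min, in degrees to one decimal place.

138.4°

cos²i = (1.78490 − 1)/3 = 0.26163; i = arccos(0.51150) = 59.236°.
sin r = sin 59.236°/1.336 = 0.64318; r = 40.029°.
D_min = 2·59.236° − 4·40.029° + 180° = 138.356°.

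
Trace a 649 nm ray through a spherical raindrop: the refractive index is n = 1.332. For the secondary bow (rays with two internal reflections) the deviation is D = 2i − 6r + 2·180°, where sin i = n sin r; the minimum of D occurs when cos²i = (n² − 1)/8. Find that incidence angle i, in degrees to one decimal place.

cos²i = (1.332² − 1)/8 = (1.77422 − 1)/8 = 0.09678.
cos i = 0.31109, so i = 71.875°.

71.9°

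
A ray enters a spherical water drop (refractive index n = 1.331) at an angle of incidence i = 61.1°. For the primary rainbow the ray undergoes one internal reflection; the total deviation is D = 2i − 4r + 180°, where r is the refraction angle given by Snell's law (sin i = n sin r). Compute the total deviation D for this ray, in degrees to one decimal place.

137.7°

sin r = sin 61.1° / 1.331 = 0.8755/1.331 = 0.6577; r = 41.13°.
D = 2·61.1° − 4·41.13° + 180° = 122.20° − 164.51° + 180° = 137.69°.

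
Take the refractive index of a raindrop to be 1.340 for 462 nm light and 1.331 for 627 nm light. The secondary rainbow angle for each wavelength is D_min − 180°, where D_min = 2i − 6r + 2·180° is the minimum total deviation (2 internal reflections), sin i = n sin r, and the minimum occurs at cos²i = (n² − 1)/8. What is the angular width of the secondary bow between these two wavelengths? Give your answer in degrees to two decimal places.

At 462 nm (n = 1.340): cos²i = 0.09945 → i = 71.618°, r = 45.088°, D_min = 232.709°, rainbow angle = 52.709°.
At 627 nm (n = 1.331): cos²i = 0.09645 → i = 71.907°, r = 45.575°, D_min = 230.365°, rainbow angle = 50.365°.
Angular width = |52.709° − 50.365°| = 2.344°.

2.34°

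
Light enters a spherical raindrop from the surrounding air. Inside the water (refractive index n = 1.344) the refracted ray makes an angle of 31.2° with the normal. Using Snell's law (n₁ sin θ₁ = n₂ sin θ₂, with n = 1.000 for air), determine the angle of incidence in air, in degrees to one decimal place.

44.1°

Snell: sin θ_i = n · sin θ_r = 1.344 × sin 31.2° = 1.344 × 0.5180 = 0.6962.
θ_i = arcsin(0.6962) = 44.13°.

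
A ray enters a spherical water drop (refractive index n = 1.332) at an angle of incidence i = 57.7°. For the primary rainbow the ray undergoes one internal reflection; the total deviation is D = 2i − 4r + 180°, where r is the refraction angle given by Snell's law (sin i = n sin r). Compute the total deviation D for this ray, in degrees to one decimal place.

sin r = sin 57.7° / 1.332 = 0.8453/1.332 = 0.6346; r = 39.39°.
D = 2·57.7° − 4·39.39° + 180° = 115.40° − 157.56° + 180° = 137.84°.

137.8°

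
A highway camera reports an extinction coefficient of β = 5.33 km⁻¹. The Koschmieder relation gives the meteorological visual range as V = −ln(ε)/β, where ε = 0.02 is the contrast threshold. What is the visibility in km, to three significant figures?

0.734 km

V = −ln(0.02) / 5.33 = 3.912 / 5.33 = 0.7340 km.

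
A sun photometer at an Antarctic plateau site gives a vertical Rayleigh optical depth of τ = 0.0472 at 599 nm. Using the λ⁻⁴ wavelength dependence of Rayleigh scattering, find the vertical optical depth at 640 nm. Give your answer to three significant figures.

0.0362

τ(640 nm) = τ(599 nm) × (599/640)⁴ = 0.0472 × (0.9359)⁴ = 0.0472 × 0.7673 = 0.0362.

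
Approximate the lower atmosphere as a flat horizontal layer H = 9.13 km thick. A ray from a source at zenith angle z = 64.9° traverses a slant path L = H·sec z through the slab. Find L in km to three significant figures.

sec z = 1/cos 64.9° = 2.3574.
L = 9.13 × 2.3574 = 21.523 km.

21.5 km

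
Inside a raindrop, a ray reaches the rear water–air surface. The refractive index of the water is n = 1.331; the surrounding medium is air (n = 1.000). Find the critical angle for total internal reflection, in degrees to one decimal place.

48.7°

sin θ_c = n_air / n = 1.000 / 1.331 = 0.7513.
θ_c = arcsin(0.7513) = 48.70°.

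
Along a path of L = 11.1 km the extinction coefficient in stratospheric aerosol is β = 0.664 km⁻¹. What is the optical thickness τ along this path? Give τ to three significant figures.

7.37

τ = β·L = 0.664 × 11.1 = 7.3704.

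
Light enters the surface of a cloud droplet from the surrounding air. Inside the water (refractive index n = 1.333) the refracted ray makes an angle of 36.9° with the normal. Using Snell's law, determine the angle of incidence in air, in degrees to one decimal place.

Snell: sin θ_i = n · sin θ_r = 1.333 × sin 36.9° = 1.333 × 0.6004 = 0.8004.
θ_i = arcsin(0.8004) = 53.16°.

53.2°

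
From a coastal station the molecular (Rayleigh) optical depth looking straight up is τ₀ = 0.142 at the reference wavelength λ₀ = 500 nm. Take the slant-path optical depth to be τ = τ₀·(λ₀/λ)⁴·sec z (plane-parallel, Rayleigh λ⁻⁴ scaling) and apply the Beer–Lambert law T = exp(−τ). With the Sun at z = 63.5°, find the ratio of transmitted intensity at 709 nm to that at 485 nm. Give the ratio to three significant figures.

Airmass: sec 63.5° = 2.2412.
τ(709 nm) = 0.142 × (500/709)⁴ × 2.2412 = 0.142 × 0.2473 × 2.2412 = 0.0787.
τ(485 nm) = 0.142 × (500/485)⁴ × 2.2412 = 0.142 × 1.1296 × 2.2412 = 0.3595.
T(709)/T(485) = exp(τ_B − τ_A) = exp(0.2808) = 1.3241.

1.32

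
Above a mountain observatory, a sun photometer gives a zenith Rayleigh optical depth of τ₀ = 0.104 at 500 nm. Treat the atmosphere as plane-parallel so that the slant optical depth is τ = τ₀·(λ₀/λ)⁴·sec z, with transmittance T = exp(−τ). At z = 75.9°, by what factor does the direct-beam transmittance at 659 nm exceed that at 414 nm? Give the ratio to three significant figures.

2.15

Airmass: sec 75.9° = 4.1048.
τ(659 nm) = 0.104 × (500/659)⁴ × 4.1048 = 0.104 × 0.3314 × 4.1048 = 0.1415.
τ(414 nm) = 0.104 × (500/414)⁴ × 4.1048 = 0.104 × 2.1275 × 4.1048 = 0.9083.
T(659)/T(414) = exp(τ_B − τ_A) = exp(0.7668) = 2.1528.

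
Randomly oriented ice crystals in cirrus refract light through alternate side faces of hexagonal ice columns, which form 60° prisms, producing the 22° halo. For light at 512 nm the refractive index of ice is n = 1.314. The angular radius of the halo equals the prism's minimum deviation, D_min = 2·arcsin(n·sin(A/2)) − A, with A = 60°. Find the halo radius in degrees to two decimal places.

22.14°

n·sin(A/2) = 1.314 × sin 30° = 1.314 × 0.5000 = 0.6570.
D_min = 2·arcsin(0.6570) − 60° = 2 × 41.071° − 60° = 22.143°.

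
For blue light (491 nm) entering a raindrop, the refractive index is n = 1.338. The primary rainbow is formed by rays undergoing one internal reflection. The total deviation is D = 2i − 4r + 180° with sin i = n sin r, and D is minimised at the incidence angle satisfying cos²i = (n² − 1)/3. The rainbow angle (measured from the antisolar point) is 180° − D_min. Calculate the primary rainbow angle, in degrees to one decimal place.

cos²i = (1.79024 − 1)/3 = 0.26341; i = arccos(0.51324) = 59.120°.
sin r = sin 59.120°/1.338 = 0.64144; r = 39.899°.
D_min = 2·59.120° − 4·39.899° + 180° = 138.643°.
Rainbow angle = 180° − D_min = 41.357°.

41.4°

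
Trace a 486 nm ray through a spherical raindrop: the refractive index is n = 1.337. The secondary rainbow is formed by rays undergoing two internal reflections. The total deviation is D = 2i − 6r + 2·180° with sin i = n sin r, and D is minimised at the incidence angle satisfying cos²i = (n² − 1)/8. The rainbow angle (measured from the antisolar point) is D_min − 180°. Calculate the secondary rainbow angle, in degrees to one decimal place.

cos²i = (1.78757 − 1)/8 = 0.09845; i = arccos(0.31376) = 71.714°.
sin r = sin 71.714°/1.337 = 0.71017; r = 45.249°.
D_min = 2·71.714° − 6·45.249° + 360° = 231.934°.
Rainbow angle = D_min − 180° = 51.934°.

51.9°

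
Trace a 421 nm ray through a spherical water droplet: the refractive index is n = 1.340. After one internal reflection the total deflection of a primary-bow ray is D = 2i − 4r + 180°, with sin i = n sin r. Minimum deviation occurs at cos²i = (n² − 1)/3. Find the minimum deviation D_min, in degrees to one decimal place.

138.9°

cos²i = (1.79560 − 1)/3 = 0.26520; i = arccos(0.51498) = 59.004°.
sin r = sin 59.004°/1.340 = 0.63971; r = 39.770°.
D_min = 2·59.004° − 4·39.770° + 180° = 138.929°.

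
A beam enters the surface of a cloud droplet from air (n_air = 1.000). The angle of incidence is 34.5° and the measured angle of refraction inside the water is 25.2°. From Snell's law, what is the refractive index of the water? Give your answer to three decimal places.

1.330

n = sin θ_i / sin θ_r = sin 34.5° / sin 25.2° = 0.5664 / 0.4258 = 1.3303.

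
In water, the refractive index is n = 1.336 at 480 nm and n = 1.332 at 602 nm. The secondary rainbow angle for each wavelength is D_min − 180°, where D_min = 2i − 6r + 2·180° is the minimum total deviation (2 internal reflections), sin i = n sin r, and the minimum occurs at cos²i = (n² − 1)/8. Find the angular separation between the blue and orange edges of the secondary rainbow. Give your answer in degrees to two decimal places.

At 480 nm (n = 1.336): cos²i = 0.09811 → i = 71.746°, r = 45.303°, D_min = 231.674°, rainbow angle = 51.674°.
At 602 nm (n = 1.332): cos²i = 0.09678 → i = 71.875°, r = 45.520°, D_min = 230.628°, rainbow angle = 50.628°.
Angular width = |51.674° − 50.628°| = 1.046°.

1.05°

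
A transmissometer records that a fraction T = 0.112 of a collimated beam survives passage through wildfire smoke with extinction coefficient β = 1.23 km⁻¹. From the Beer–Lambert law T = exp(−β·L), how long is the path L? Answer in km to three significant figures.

1.78 km

Beer–Lambert: T = exp(−βL) ⇒ L = −ln(T)/β = −ln(0.112)/1.23 = 2.1893/1.23 = 1.78 km.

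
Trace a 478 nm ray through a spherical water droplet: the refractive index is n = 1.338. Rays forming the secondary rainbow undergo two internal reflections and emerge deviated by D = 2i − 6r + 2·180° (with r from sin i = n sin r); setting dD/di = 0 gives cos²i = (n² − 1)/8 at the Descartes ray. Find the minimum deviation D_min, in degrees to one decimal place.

232.2°

cos²i = (1.79024 − 1)/8 = 0.09878; i = arccos(0.31429) = 71.682°.
sin r = sin 71.682°/1.338 = 0.70951; r = 45.195°.
D_min = 2·71.682° − 6·45.195° + 360° = 232.193°.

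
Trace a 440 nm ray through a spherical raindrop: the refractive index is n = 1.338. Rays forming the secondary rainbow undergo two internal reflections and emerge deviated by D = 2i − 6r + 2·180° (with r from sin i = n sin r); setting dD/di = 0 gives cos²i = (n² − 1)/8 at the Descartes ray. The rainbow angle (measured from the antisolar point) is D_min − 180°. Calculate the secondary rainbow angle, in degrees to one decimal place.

52.2°

cos²i = (1.79024 − 1)/8 = 0.09878; i = arccos(0.31429) = 71.682°.
sin r = sin 71.682°/1.338 = 0.70951; r = 45.195°.
D_min = 2·71.682° − 6·45.195° + 360° = 232.193°.
Rainbow angle = D_min − 180° = 52.193°.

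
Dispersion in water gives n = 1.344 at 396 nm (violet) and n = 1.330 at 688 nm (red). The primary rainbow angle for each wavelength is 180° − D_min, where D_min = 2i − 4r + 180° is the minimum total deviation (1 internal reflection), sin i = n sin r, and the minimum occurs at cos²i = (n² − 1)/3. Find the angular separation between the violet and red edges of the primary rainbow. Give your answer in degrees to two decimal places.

2.01°

At 396 nm (n = 1.344): cos²i = 0.26878 → i = 58.772°, r = 39.512°, D_min = 139.495°, rainbow angle = 40.505°.
At 688 nm (n = 1.330): cos²i = 0.25630 → i = 59.585°, r = 40.422°, D_min = 137.484°, rainbow angle = 42.516°.
Angular width = |40.505° − 42.516°| = 2.011°.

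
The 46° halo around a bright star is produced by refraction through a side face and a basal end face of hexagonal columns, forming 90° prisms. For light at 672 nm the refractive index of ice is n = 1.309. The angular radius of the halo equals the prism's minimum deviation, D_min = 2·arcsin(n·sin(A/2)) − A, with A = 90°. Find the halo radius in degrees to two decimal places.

n·sin(A/2) = 1.309 × sin 45° = 1.309 × 0.7071 = 0.9256.
D_min = 2·arcsin(0.9256) − 90° = 2 × 67.759° − 90° = 45.519°.

45.52°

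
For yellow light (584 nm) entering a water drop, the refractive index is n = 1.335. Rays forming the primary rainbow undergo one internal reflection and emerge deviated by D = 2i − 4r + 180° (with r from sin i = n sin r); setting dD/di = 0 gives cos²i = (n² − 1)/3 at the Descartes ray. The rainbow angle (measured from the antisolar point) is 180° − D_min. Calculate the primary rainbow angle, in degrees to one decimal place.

41.8°

cos²i = (1.78222 − 1)/3 = 0.26074; i = arccos(0.51063) = 59.294°.
sin r = sin 59.294°/1.335 = 0.64405; r = 40.094°.
D_min = 2·59.294° − 4·40.094° + 180° = 138.212°.
Rainbow angle = 180° − D_min = 41.788°.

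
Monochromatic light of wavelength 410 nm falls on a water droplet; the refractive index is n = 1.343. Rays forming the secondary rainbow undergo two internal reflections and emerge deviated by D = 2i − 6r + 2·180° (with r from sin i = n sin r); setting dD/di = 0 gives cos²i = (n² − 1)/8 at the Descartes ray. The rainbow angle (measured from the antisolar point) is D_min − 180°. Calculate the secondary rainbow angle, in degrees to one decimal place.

53.5°

cos²i = (1.80365 − 1)/8 = 0.10046; i = arccos(0.31695) = 71.522°.
sin r = sin 71.522°/1.343 = 0.70621; r = 44.928°.
D_min = 2·71.522° − 6·44.928° + 360° = 233.478°.
Rainbow angle = D_min − 180° = 53.478°.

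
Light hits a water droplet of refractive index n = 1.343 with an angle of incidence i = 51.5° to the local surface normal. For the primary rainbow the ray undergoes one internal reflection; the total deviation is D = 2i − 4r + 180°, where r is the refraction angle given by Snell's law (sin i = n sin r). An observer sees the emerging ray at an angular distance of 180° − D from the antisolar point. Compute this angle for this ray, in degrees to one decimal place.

sin r = sin 51.5° / 1.343 = 0.7826/1.343 = 0.5827; r = 35.64°.
D = 2·51.5° − 4·35.64° + 180° = 103.00° − 142.57° + 180° = 140.43°.
Angle from antisolar point = 180° − D = 39.57°.

39.6°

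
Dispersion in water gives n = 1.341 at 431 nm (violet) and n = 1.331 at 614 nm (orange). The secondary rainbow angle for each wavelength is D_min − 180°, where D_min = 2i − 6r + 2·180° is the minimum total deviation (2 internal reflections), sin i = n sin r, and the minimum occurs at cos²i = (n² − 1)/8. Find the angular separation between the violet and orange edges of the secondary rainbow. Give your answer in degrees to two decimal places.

2.60°

At 431 nm (n = 1.341): cos²i = 0.09979 → i = 71.586°, r = 45.034°, D_min = 232.966°, rainbow angle = 52.966°.
At 614 nm (n = 1.331): cos²i = 0.09645 → i = 71.907°, r = 45.575°, D_min = 230.365°, rainbow angle = 50.365°.
Angular width = |52.966° − 50.365°| = 2.601°.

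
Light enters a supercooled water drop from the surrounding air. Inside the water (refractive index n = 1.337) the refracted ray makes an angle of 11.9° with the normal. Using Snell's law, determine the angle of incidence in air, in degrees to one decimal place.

16.0°

Snell: sin θ_i = n · sin θ_r = 1.337 × sin 11.9° = 1.337 × 0.2062 = 0.2757.
θ_i = arcsin(0.2757) = 16.00°.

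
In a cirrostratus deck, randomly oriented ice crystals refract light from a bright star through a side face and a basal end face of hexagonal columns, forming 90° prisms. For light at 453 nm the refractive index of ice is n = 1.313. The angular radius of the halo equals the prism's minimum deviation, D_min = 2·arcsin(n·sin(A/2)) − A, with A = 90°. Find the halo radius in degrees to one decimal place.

n·sin(A/2) = 1.313 × sin 45° = 1.313 × 0.7071 = 0.9284.
D_min = 2·arcsin(0.9284) − 90° = 2 × 68.192° − 90° = 46.383°.

46.4°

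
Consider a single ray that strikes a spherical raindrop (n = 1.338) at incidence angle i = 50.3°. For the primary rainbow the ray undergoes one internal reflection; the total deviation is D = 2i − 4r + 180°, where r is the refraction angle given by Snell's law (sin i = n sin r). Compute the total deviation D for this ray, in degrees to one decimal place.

140.2°

sin r = sin 50.3° / 1.338 = 0.7694/1.338 = 0.5750; r = 35.10°.
D = 2·50.3° − 4·35.10° + 180° = 100.60° − 140.41° + 180° = 140.19°.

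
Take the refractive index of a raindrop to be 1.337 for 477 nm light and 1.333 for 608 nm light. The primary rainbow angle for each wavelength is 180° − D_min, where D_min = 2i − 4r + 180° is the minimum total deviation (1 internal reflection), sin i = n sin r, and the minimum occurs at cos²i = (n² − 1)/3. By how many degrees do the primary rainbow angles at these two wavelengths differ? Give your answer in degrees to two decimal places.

0.58°

At 477 nm (n = 1.337): cos²i = 0.26252 → i = 59.178°, r = 39.964°, D_min = 138.500°, rainbow angle = 41.500°.
At 608 nm (n = 1.333): cos²i = 0.25896 → i = 59.410°, r = 40.225°, D_min = 137.922°, rainbow angle = 42.078°.
Angular width = |41.500° − 42.078°| = 0.578°.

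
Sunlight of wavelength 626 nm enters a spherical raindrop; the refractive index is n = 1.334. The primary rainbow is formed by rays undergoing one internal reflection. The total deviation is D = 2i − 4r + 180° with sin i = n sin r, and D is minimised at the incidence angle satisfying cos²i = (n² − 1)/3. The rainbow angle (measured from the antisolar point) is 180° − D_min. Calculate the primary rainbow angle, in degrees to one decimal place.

41.9°

cos²i = (1.77956 − 1)/3 = 0.25985; i = arccos(0.50976) = 59.352°.
sin r = sin 59.352°/1.334 = 0.64492; r = 40.159°.
D_min = 2·59.352° − 4·40.159° + 180° = 138.067°.
Rainbow angle = 180° − D_min = 41.933°.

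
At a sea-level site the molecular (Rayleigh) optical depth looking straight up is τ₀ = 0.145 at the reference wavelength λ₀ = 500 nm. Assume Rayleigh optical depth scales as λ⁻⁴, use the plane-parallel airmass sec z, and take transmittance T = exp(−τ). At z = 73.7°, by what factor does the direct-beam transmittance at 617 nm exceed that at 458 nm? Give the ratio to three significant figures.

Airmass: sec 73.7° = 3.5629.
τ(617 nm) = 0.145 × (500/617)⁴ × 3.5629 = 0.145 × 0.4313 × 3.5629 = 0.2228.
τ(458 nm) = 0.145 × (500/458)⁴ × 3.5629 = 0.145 × 1.4204 × 3.5629 = 0.7338.
T(617)/T(458) = exp(τ_B − τ_A) = exp(0.5110) = 1.6670.

1.67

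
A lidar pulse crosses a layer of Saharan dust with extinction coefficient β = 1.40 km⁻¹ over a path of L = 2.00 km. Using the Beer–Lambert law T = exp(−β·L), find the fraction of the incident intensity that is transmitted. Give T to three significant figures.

τ = β·L = 1.40 × 2.00 = 2.8000.
T = exp(−2.8000) = 0.0608.

0.0608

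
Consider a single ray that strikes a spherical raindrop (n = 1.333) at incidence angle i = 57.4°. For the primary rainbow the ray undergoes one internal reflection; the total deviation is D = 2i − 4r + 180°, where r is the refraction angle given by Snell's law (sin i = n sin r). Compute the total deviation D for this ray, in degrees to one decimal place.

sin r = sin 57.4° / 1.333 = 0.8425/1.333 = 0.6320; r = 39.20°.
D = 2·57.4° − 4·39.20° + 180° = 114.80° − 156.79° + 180° = 138.01°.

138.0°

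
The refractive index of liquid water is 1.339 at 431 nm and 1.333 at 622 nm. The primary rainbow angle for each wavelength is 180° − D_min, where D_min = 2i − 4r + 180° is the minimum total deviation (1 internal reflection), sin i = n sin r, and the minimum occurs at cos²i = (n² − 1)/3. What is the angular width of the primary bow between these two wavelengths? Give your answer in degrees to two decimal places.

0.86°

At 431 nm (n = 1.339): cos²i = 0.26431 → i = 59.062°, r = 39.834°, D_min = 138.786°, rainbow angle = 41.214°.
At 622 nm (n = 1.333): cos²i = 0.25896 → i = 59.410°, r = 40.225°, D_min = 137.922°, rainbow angle = 42.078°.
Angular width = |41.214° − 42.078°| = 0.865°.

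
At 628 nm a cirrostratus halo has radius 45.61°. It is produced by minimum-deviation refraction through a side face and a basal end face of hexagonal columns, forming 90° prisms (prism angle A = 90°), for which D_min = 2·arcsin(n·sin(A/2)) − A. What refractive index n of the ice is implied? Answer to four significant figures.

Rearranging: n = sin((D_min + A)/2) / sin(A/2).
(D_min + A)/2 = (45.61° + 90°)/2 = 67.805°.
n = sin 67.805° / sin 45° = 0.9259 / 0.7071 = 1.3094.

1.309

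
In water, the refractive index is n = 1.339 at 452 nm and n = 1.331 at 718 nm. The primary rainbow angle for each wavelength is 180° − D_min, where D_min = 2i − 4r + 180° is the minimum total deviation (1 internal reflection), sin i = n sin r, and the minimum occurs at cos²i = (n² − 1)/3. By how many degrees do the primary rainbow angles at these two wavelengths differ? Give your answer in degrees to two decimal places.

At 452 nm (n = 1.339): cos²i = 0.26431 → i = 59.062°, r = 39.834°, D_min = 138.786°, rainbow angle = 41.214°.
At 718 nm (n = 1.331): cos²i = 0.25719 → i = 59.527°, r = 40.356°, D_min = 137.630°, rainbow angle = 42.370°.
Angular width = |41.214° − 42.370°| = 1.156°.

1.16°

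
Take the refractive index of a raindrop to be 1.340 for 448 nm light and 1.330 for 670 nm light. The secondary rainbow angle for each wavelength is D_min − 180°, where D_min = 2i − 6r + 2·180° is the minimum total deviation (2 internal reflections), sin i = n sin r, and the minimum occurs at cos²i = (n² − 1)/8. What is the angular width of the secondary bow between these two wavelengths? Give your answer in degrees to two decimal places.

At 448 nm (n = 1.340): cos²i = 0.09945 → i = 71.618°, r = 45.088°, D_min = 232.709°, rainbow angle = 52.709°.
At 670 nm (n = 1.330): cos²i = 0.09611 → i = 71.940°, r = 45.630°, D_min = 230.101°, rainbow angle = 50.101°.
Angular width = |52.709° − 50.101°| = 2.608°.

2.61°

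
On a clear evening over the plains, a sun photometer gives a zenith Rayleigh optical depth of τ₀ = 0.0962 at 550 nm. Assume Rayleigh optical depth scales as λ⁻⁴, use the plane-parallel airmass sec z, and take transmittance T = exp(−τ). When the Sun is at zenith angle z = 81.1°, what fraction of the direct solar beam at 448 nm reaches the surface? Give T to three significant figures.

0.244

sec 81.1° = 6.4637.
τ = 0.0962 × (550/448)⁴ × 6.4637 = 0.0962 × 2.2716 × 6.4637 = 1.4125.
T = exp(−1.4125) = 0.2435.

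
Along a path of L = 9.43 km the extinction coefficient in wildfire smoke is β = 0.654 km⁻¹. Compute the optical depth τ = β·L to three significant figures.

6.17

τ = β·L = 0.654 × 9.43 = 6.1672.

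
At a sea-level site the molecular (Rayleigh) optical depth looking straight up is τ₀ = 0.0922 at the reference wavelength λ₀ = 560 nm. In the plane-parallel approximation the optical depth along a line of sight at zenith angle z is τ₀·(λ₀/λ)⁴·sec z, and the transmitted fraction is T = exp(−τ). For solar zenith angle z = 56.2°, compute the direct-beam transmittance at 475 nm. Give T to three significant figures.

sec 56.2° = 1.7976.
τ = 0.0922 × (560/475)⁴ × 1.7976 = 0.0922 × 1.9319 × 1.7976 = 0.3202.
T = exp(−0.3202) = 0.7260.

0.726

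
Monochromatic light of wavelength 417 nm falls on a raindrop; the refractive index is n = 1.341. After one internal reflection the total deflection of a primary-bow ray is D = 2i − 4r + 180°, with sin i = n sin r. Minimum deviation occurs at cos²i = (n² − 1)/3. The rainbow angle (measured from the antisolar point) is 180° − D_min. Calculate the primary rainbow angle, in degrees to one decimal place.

cos²i = (1.79828 − 1)/3 = 0.26609; i = arccos(0.51584) = 58.946°.
sin r = sin 58.946°/1.341 = 0.63884; r = 39.705°.
D_min = 2·58.946° − 4·39.705° + 180° = 139.071°.
Rainbow angle = 180° − D_min = 40.929°.

40.9°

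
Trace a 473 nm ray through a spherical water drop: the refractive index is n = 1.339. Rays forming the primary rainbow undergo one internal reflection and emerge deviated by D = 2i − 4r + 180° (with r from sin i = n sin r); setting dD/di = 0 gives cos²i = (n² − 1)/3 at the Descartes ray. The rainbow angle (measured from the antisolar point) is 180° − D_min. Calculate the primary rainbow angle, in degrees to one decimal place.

41.2°

cos²i = (1.79292 − 1)/3 = 0.26431; i = arccos(0.51411) = 59.062°.
sin r = sin 59.062°/1.339 = 0.64057; r = 39.834°.
D_min = 2·59.062° − 4·39.834° + 180° = 138.786°.
Rainbow angle = 180° − D_min = 41.214°.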